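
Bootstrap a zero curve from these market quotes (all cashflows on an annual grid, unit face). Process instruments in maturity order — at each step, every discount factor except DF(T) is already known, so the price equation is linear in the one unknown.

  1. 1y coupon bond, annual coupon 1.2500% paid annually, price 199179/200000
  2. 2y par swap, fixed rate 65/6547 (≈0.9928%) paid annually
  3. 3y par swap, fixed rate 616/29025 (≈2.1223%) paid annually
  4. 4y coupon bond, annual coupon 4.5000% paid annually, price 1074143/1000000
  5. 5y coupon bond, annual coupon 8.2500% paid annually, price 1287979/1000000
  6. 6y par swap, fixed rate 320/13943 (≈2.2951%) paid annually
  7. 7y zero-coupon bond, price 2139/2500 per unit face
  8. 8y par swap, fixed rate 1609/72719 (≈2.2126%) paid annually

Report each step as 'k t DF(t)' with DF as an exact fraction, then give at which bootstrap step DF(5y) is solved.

1 1 2459/2500
2 2 1961/2000
3 3 1173/1250
4 4 9029/10000
5 5 4499/5000
6 6 109/125
7 7 2139/2500
8 8 8391/10000
DF(5y) is solved at step 5

step 1 [1y] bond c/1=1/80: DF=(199179/200000 − 1/80·(0))/(1+1/80) = 2459/2500 ≈ 0.983600
step 2 [2y] swap r/1=65/6547: DF=(1 − 65/6547·(0.983600))/(1+65/6547) = 1961/2000 ≈ 0.980500
step 3 [3y] swap r/1=616/29025: DF=(1 − 616/29025·(0.983600+0.980500))/(1+616/29025) = 1173/1250 ≈ 0.938400
step 4 [4y] bond c/1=9/200: DF=(1074143/1000000 − 9/200·(0.983600+0.980500+0.938400))/(1+9/200) = 9029/10000 ≈ 0.902900
step 5 [5y] bond c/1=33/400: DF=(1287979/1000000 − 33/400·(0.983600+0.980500+0.938400+0.902900))/(1+33/400) = 4499/5000 ≈ 0.899800
step 6 [6y] swap r/1=320/13943: DF=(1 − 320/13943·(0.983600+0.980500+0.938400+0.902900+0.899800))/(1+320/13943) = 109/125 ≈ 0.872000
step 7 [7y] zero: DF = P = 2139/2500 ≈ 0.855600
step 8 [8y] swap r/1=1609/72719: DF=(1 − 1609/72719·(0.983600+0.980500+0.938400+0.902900+0.899800+0.872000+0.855600))/(1+1609/72719) = 8391/10000 ≈ 0.839100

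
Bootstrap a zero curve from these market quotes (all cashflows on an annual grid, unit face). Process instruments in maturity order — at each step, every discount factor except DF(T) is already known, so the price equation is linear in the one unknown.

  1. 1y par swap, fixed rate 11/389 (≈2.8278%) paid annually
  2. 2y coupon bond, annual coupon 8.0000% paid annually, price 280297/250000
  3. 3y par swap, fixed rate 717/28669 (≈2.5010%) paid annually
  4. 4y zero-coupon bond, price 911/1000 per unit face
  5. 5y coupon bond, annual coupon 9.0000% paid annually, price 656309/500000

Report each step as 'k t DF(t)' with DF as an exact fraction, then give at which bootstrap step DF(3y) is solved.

step 1 [1y] swap r/1=11/389: DF=(1 − 11/389·(0))/(1+11/389) = 389/400 ≈ 0.972500
step 2 [2y] bond c/1=2/25: DF=(280297/250000 − 2/25·(0.972500))/(1+2/25) = 9661/10000 ≈ 0.966100
step 3 [3y] swap r/1=717/28669: DF=(1 − 717/28669·(0.972500+0.966100))/(1+717/28669) = 9283/10000 ≈ 0.928300
step 4 [4y] zero: DF = P = 911/1000 ≈ 0.911000
step 5 [5y] bond c/1=9/100: DF=(656309/500000 − 9/100·(0.972500+0.966100+0.928300+0.911000))/(1+9/100) = 8923/10000 ≈ 0.892300

1 1 389/400
2 2 9661/10000
3 3 9283/10000
4 4 911/1000
5 5 8923/10000
DF(3y) is solved at step 3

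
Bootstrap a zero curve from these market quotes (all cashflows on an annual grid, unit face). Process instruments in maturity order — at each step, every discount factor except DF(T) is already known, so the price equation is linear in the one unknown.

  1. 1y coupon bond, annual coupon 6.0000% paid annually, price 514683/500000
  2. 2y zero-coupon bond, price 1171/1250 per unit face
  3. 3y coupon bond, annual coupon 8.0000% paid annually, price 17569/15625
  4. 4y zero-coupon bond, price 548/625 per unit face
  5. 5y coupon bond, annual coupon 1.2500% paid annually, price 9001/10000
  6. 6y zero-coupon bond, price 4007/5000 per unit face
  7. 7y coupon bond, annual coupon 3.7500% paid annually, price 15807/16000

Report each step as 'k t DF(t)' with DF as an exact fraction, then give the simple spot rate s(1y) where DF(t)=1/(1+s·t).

1 1 9711/10000
2 2 1171/1250
3 3 4499/5000
4 4 548/625
5 5 1687/2000
6 6 4007/5000
7 7 1899/2500
s(1y) = (1/(9711/10000) − 1)/(1) = 289/9711 ≈ 2.9760%

step 1 [1y] bond c/1=3/50: DF=(514683/500000 − 3/50·(0))/(1+3/50) = 9711/10000 ≈ 0.971100
step 2 [2y] zero: DF = P = 1171/1250 ≈ 0.936800
step 3 [3y] bond c/1=2/25: DF=(17569/15625 − 2/25·(0.971100+0.936800))/(1+2/25) = 4499/5000 ≈ 0.899800
step 4 [4y] zero: DF = P = 548/625 ≈ 0.876800
step 5 [5y] bond c/1=1/80: DF=(9001/10000 − 1/80·(0.971100+0.936800+0.899800+0.876800))/(1+1/80) = 1687/2000 ≈ 0.843500
step 6 [6y] zero: DF = P = 4007/5000 ≈ 0.801400
step 7 [7y] bond c/1=3/80: DF=(15807/16000 − 3/80·(0.971100+0.936800+0.899800+0.876800+0.843500+0.801400))/(1+3/80) = 1899/2500 ≈ 0.759600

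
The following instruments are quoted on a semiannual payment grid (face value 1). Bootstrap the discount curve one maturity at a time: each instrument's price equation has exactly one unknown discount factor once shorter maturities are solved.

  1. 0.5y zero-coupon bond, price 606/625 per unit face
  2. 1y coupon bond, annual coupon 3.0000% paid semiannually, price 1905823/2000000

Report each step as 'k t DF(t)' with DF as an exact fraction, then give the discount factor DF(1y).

step 1 [0.5y] zero: DF = P = 606/625 ≈ 0.969600
step 2 [1y] bond c/2=3/200: DF=(1905823/2000000 − 3/200·(0.969600))/(1+3/200) = 1849/2000 ≈ 0.924500

1 1/2 606/625
2 1 1849/2000
DF(1y) = 1849/2000 ≈ 0.924500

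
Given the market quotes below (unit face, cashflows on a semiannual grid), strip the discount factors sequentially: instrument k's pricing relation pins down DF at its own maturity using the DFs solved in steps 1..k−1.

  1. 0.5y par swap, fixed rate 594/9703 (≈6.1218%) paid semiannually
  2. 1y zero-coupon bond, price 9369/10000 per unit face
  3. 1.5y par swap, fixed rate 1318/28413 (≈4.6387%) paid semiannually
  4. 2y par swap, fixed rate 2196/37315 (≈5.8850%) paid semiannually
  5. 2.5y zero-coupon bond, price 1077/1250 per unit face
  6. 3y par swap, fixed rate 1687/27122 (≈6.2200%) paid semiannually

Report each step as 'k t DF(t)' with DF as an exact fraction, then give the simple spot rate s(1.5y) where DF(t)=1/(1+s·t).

step 1 [0.5y] swap r/2=297/9703: DF=(1 − 297/9703·(0))/(1+297/9703) = 9703/10000 ≈ 0.970300
step 2 [1y] zero: DF = P = 9369/10000 ≈ 0.936900
step 3 [1.5y] swap r/2=659/28413: DF=(1 − 659/28413·(0.970300+0.936900))/(1+659/28413) = 9341/10000 ≈ 0.934100
step 4 [2y] swap r/2=1098/37315: DF=(1 − 1098/37315·(0.970300+0.936900+0.934100))/(1+1098/37315) = 4451/5000 ≈ 0.890200
step 5 [2.5y] zero: DF = P = 1077/1250 ≈ 0.861600
step 6 [3y] swap r/2=1687/54244: DF=(1 − 1687/54244·(0.970300+0.936900+0.934100+0.890200+0.861600))/(1+1687/54244) = 8313/10000 ≈ 0.831300

1 1/2 9703/10000
2 1 9369/10000
3 3/2 9341/10000
4 2 4451/5000
5 5/2 1077/1250
6 3 8313/10000
s(1.5y) = (1/(9341/10000) − 1)/(3/2) = 1318/28023 ≈ 4.7033%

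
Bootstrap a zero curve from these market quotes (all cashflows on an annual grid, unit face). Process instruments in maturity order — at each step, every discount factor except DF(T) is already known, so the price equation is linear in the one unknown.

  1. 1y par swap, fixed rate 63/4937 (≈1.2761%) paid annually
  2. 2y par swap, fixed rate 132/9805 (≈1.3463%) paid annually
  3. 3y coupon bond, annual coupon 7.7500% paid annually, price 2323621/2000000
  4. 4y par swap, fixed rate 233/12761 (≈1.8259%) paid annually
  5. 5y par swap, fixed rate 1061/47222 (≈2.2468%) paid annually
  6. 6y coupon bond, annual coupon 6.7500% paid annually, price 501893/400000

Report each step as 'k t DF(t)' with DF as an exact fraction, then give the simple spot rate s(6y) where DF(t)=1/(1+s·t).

step 1 [1y] swap r/1=63/4937: DF=(1 − 63/4937·(0))/(1+63/4937) = 4937/5000 ≈ 0.987400
step 2 [2y] swap r/1=132/9805: DF=(1 − 132/9805·(0.987400))/(1+132/9805) = 1217/1250 ≈ 0.973600
step 3 [3y] bond c/1=31/400: DF=(2323621/2000000 − 31/400·(0.987400+0.973600))/(1+31/400) = 2343/2500 ≈ 0.937200
step 4 [4y] swap r/1=233/12761: DF=(1 − 233/12761·(0.987400+0.973600+0.937200))/(1+233/12761) = 9301/10000 ≈ 0.930100
step 5 [5y] swap r/1=1061/47222: DF=(1 − 1061/47222·(0.987400+0.973600+0.937200+0.930100))/(1+1061/47222) = 8939/10000 ≈ 0.893900
step 6 [6y] bond c/1=27/400: DF=(501893/400000 − 27/400·(0.987400+0.973600+0.937200+0.930100+0.893900))/(1+27/400) = 548/625 ≈ 0.876800

1 1 4937/5000
2 2 1217/1250
3 3 2343/2500
4 4 9301/10000
5 5 8939/10000
6 6 548/625
s(6y) = (1/(548/625) − 1)/(6) = 77/3288 ≈ 2.3418%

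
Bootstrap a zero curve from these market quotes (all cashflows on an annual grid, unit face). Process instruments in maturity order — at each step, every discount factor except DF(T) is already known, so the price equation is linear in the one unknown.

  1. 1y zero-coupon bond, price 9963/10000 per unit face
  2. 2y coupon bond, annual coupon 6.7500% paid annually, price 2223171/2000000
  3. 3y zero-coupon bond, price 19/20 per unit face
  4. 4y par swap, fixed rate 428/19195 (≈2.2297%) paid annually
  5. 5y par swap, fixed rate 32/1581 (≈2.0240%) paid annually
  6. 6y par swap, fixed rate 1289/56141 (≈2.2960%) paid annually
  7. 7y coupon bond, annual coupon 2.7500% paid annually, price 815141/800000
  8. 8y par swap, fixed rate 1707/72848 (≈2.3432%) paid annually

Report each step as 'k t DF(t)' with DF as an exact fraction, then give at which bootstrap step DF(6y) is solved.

1 1 9963/10000
2 2 9783/10000
3 3 19/20
4 4 1143/1250
5 5 113/125
6 6 8711/10000
7 7 4207/5000
8 8 8293/10000
DF(6y) is solved at step 6

step 1 [1y] zero: DF = P = 9963/10000 ≈ 0.996300
step 2 [2y] bond c/1=27/400: DF=(2223171/2000000 − 27/400·(0.996300))/(1+27/400) = 9783/10000 ≈ 0.978300
step 3 [3y] zero: DF = P = 19/20 ≈ 0.950000
step 4 [4y] swap r/1=428/19195: DF=(1 − 428/19195·(0.996300+0.978300+0.950000))/(1+428/19195) = 1143/1250 ≈ 0.914400
step 5 [5y] swap r/1=32/1581: DF=(1 − 32/1581·(0.996300+0.978300+0.950000+0.914400))/(1+32/1581) = 113/125 ≈ 0.904000
step 6 [6y] swap r/1=1289/56141: DF=(1 − 1289/56141·(0.996300+0.978300+0.950000+0.914400+0.904000))/(1+1289/56141) = 8711/10000 ≈ 0.871100
step 7 [7y] bond c/1=11/400: DF=(815141/800000 − 11/400·(0.996300+0.978300+0.950000+0.914400+0.904000+0.871100))/(1+11/400) = 4207/5000 ≈ 0.841400
step 8 [8y] swap r/1=1707/72848: DF=(1 − 1707/72848·(0.996300+0.978300+0.950000+0.914400+0.904000+0.871100+0.841400))/(1+1707/72848) = 8293/10000 ≈ 0.829300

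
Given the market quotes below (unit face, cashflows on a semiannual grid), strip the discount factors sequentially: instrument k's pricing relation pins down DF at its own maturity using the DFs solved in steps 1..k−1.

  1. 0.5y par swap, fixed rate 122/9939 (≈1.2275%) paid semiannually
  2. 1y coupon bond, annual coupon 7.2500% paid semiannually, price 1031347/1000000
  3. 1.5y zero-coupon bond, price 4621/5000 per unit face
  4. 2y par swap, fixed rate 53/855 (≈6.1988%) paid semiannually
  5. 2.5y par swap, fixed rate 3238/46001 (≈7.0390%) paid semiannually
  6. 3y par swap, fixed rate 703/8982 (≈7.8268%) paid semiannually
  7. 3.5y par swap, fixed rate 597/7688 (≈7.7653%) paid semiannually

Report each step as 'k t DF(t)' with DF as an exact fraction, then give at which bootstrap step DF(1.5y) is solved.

1 1/2 9939/10000
2 1 1921/2000
3 3/2 4621/5000
4 2 4417/5000
5 5/2 8381/10000
6 3 7891/10000
7 7/2 1903/2500
DF(1.5y) is solved at step 3

step 1 [0.5y] swap r/2=61/9939: DF=(1 − 61/9939·(0))/(1+61/9939) = 9939/10000 ≈ 0.993900
step 2 [1y] bond c/2=29/800: DF=(1031347/1000000 − 29/800·(0.993900))/(1+29/800) = 1921/2000 ≈ 0.960500
step 3 [1.5y] zero: DF = P = 4621/5000 ≈ 0.924200
step 4 [2y] swap r/2=53/1710: DF=(1 − 53/1710·(0.993900+0.960500+0.924200))/(1+53/1710) = 4417/5000 ≈ 0.883400
step 5 [2.5y] swap r/2=1619/46001: DF=(1 − 1619/46001·(0.993900+0.960500+0.924200+0.883400))/(1+1619/46001) = 8381/10000 ≈ 0.838100
step 6 [3y] swap r/2=703/17964: DF=(1 − 703/17964·(0.993900+0.960500+0.924200+0.883400+0.838100))/(1+703/17964) = 7891/10000 ≈ 0.789100
step 7 [3.5y] swap r/2=597/15376: DF=(1 − 597/15376·(0.993900+0.960500+0.924200+0.883400+0.838100+0.789100))/(1+597/15376) = 1903/2500 ≈ 0.761200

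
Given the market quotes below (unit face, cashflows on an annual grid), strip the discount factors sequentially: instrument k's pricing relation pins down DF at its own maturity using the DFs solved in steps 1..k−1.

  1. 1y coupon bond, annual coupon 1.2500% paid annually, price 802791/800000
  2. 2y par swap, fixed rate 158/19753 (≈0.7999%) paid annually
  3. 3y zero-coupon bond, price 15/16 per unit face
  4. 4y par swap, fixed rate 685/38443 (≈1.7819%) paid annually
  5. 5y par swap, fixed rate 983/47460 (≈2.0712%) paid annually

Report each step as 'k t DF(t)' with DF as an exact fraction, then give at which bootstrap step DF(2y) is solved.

step 1 [1y] bond c/1=1/80: DF=(802791/800000 − 1/80·(0))/(1+1/80) = 9911/10000 ≈ 0.991100
step 2 [2y] swap r/1=158/19753: DF=(1 − 158/19753·(0.991100))/(1+158/19753) = 4921/5000 ≈ 0.984200
step 3 [3y] zero: DF = P = 15/16 ≈ 0.937500
step 4 [4y] swap r/1=685/38443: DF=(1 − 685/38443·(0.991100+0.984200+0.937500))/(1+685/38443) = 1863/2000 ≈ 0.931500
step 5 [5y] swap r/1=983/47460: DF=(1 − 983/47460·(0.991100+0.984200+0.937500+0.931500))/(1+983/47460) = 9017/10000 ≈ 0.901700

1 1 9911/10000
2 2 4921/5000
3 3 15/16
4 4 1863/2000
5 5 9017/10000
DF(2y) is solved at step 2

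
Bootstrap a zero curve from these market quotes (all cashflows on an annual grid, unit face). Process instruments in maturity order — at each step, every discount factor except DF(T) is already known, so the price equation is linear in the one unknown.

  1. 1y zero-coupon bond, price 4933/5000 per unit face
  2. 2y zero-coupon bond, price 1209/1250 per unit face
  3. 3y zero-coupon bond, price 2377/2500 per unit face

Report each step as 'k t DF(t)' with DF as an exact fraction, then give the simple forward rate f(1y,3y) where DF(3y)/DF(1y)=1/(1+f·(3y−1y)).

step 1 [1y] zero: DF = P = 4933/5000 ≈ 0.986600
step 2 [2y] zero: DF = P = 1209/1250 ≈ 0.967200
step 3 [3y] zero: DF = P = 2377/2500 ≈ 0.950800

1 1 4933/5000
2 2 1209/1250
3 3 2377/2500
f(1y,3y) = ((4933/5000)/(2377/2500) − 1)/(2) = 179/9508 ≈ 1.8826%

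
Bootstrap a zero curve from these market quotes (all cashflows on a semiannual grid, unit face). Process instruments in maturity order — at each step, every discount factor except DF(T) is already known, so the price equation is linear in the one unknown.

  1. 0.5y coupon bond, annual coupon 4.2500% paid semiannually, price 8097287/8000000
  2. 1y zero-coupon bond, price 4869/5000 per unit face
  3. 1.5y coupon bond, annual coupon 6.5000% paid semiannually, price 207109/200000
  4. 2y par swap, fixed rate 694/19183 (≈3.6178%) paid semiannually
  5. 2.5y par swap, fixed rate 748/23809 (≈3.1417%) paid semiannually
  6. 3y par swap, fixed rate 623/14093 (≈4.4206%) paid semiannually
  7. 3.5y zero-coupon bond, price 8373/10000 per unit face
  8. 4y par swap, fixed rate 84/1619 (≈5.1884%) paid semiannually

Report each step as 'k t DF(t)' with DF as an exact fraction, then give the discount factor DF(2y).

1 1/2 9911/10000
2 1 4869/5000
3 3/2 9411/10000
4 2 4653/5000
5 5/2 2313/2500
6 3 4377/5000
7 7/2 8373/10000
8 4 811/1000
DF(2y) = 4653/5000 ≈ 0.930600

step 1 [0.5y] bond c/2=17/800: DF=(8097287/8000000 − 17/800·(0))/(1+17/800) = 9911/10000 ≈ 0.991100
step 2 [1y] zero: DF = P = 4869/5000 ≈ 0.973800
step 3 [1.5y] bond c/2=13/400: DF=(207109/200000 − 13/400·(0.991100+0.973800))/(1+13/400) = 9411/10000 ≈ 0.941100
step 4 [2y] swap r/2=347/19183: DF=(1 − 347/19183·(0.991100+0.973800+0.941100))/(1+347/19183) = 4653/5000 ≈ 0.930600
step 5 [2.5y] swap r/2=374/23809: DF=(1 − 374/23809·(0.991100+0.973800+0.941100+0.930600))/(1+374/23809) = 2313/2500 ≈ 0.925200
step 6 [3y] swap r/2=623/28186: DF=(1 − 623/28186·(0.991100+0.973800+0.941100+0.930600+0.925200))/(1+623/28186) = 4377/5000 ≈ 0.875400
step 7 [3.5y] zero: DF = P = 8373/10000 ≈ 0.837300
step 8 [4y] swap r/2=42/1619: DF=(1 − 42/1619·(0.991100+0.973800+0.941100+0.930600+0.925200+0.875400+0.837300))/(1+42/1619) = 811/1000 ≈ 0.811000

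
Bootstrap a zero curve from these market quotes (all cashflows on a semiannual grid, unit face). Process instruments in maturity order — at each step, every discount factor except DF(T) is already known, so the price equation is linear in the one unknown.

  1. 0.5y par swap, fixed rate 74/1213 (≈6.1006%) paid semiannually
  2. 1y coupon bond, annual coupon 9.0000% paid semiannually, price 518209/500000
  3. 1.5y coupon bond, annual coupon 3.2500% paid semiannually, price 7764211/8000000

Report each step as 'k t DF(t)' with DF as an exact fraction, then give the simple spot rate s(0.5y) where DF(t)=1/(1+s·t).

step 1 [0.5y] swap r/2=37/1213: DF=(1 − 37/1213·(0))/(1+37/1213) = 1213/1250 ≈ 0.970400
step 2 [1y] bond c/2=9/200: DF=(518209/500000 − 9/200·(0.970400))/(1+9/200) = 19/20 ≈ 0.950000
step 3 [1.5y] bond c/2=13/800: DF=(7764211/8000000 − 13/800·(0.970400+0.950000))/(1+13/800) = 9243/10000 ≈ 0.924300

1 1/2 1213/1250
2 1 19/20
3 3/2 9243/10000
s(0.5y) = (1/(1213/1250) − 1)/(1/2) = 74/1213 ≈ 6.1006%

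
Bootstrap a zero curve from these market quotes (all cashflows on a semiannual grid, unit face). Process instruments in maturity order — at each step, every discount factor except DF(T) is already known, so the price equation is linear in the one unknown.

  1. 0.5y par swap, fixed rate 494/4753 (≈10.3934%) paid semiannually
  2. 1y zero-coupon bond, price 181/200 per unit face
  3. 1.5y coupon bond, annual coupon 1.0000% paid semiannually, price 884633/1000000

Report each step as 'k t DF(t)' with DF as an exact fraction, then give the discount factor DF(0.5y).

1 1/2 4753/5000
2 1 181/200
3 3/2 871/1000
DF(0.5y) = 4753/5000 ≈ 0.950600

step 1 [0.5y] swap r/2=247/4753: DF=(1 − 247/4753·(0))/(1+247/4753) = 4753/5000 ≈ 0.950600
step 2 [1y] zero: DF = P = 181/200 ≈ 0.905000
step 3 [1.5y] bond c/2=1/200: DF=(884633/1000000 − 1/200·(0.950600+0.905000))/(1+1/200) = 871/1000 ≈ 0.871000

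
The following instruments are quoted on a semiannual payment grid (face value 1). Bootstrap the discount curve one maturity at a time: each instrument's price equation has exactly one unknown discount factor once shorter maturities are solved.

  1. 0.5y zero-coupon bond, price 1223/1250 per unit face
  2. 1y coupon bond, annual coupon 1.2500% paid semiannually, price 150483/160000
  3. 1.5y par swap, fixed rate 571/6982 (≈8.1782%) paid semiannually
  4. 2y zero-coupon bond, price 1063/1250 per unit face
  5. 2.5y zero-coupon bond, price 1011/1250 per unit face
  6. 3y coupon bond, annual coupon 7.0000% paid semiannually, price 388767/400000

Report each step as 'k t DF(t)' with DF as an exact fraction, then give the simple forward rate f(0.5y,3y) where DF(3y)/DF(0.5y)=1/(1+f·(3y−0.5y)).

1 1/2 1223/1250
2 1 4643/5000
3 3/2 4429/5000
4 2 1063/1250
5 5/2 1011/1250
6 3 1577/2000
f(0.5y,3y) = ((1223/1250)/(1577/2000) − 1)/(5/2) = 3798/39425 ≈ 9.6335%

step 1 [0.5y] zero: DF = P = 1223/1250 ≈ 0.978400
step 2 [1y] bond c/2=1/160: DF=(150483/160000 − 1/160·(0.978400))/(1+1/160) = 4643/5000 ≈ 0.928600
step 3 [1.5y] swap r/2=571/13964: DF=(1 − 571/13964·(0.978400+0.928600))/(1+571/13964) = 4429/5000 ≈ 0.885800
step 4 [2y] zero: DF = P = 1063/1250 ≈ 0.850400
step 5 [2.5y] zero: DF = P = 1011/1250 ≈ 0.808800
step 6 [3y] bond c/2=7/200: DF=(388767/400000 − 7/200·(0.978400+0.928600+0.885800+0.850400+0.808800))/(1+7/200) = 1577/2000 ≈ 0.788500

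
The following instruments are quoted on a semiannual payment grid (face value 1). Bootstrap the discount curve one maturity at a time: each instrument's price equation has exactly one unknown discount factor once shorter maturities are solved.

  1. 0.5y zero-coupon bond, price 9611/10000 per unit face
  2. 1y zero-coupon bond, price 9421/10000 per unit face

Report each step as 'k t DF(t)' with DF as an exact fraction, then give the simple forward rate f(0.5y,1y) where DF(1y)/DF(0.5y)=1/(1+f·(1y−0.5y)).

1 1/2 9611/10000
2 1 9421/10000
f(0.5y,1y) = ((9611/10000)/(9421/10000) − 1)/(1/2) = 380/9421 ≈ 4.0335%

step 1 [0.5y] zero: DF = P = 9611/10000 ≈ 0.961100
step 2 [1y] zero: DF = P = 9421/10000 ≈ 0.942100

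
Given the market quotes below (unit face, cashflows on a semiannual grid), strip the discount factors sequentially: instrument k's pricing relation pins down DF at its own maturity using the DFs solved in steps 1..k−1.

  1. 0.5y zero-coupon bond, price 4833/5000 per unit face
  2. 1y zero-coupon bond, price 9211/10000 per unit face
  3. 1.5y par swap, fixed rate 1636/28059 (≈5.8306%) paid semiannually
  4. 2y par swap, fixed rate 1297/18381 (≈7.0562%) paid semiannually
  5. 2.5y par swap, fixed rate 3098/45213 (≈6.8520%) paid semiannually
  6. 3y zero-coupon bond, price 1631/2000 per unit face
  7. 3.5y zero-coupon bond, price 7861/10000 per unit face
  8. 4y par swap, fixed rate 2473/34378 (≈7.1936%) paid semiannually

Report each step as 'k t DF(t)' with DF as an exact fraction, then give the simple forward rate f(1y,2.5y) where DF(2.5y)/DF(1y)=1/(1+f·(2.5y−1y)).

step 1 [0.5y] zero: DF = P = 4833/5000 ≈ 0.966600
step 2 [1y] zero: DF = P = 9211/10000 ≈ 0.921100
step 3 [1.5y] swap r/2=818/28059: DF=(1 − 818/28059·(0.966600+0.921100))/(1+818/28059) = 4591/5000 ≈ 0.918200
step 4 [2y] swap r/2=1297/36762: DF=(1 − 1297/36762·(0.966600+0.921100+0.918200))/(1+1297/36762) = 8703/10000 ≈ 0.870300
step 5 [2.5y] swap r/2=1549/45213: DF=(1 − 1549/45213·(0.966600+0.921100+0.918200+0.870300))/(1+1549/45213) = 8451/10000 ≈ 0.845100
step 6 [3y] zero: DF = P = 1631/2000 ≈ 0.815500
step 7 [3.5y] zero: DF = P = 7861/10000 ≈ 0.786100
step 8 [4y] swap r/2=2473/68756: DF=(1 − 2473/68756·(0.966600+0.921100+0.918200+0.870300+0.845100+0.815500+0.786100))/(1+2473/68756) = 7527/10000 ≈ 0.752700

1 1/2 4833/5000
2 1 9211/10000
3 3/2 4591/5000
4 2 8703/10000
5 5/2 8451/10000
6 3 1631/2000
7 7/2 7861/10000
8 4 7527/10000
f(1y,2.5y) = ((9211/10000)/(8451/10000) − 1)/(3/2) = 1520/25353 ≈ 5.9953%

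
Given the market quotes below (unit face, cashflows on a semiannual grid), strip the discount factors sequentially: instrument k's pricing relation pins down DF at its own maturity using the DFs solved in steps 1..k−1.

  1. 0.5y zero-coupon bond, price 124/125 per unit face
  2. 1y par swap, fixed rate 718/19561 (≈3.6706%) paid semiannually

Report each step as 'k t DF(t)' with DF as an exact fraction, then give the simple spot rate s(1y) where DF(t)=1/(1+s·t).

1 1/2 124/125
2 1 9641/10000
s(1y) = (1/(9641/10000) − 1)/(1) = 359/9641 ≈ 3.7237%

step 1 [0.5y] zero: DF = P = 124/125 ≈ 0.992000
step 2 [1y] swap r/2=359/19561: DF=(1 − 359/19561·(0.992000))/(1+359/19561) = 9641/10000 ≈ 0.964100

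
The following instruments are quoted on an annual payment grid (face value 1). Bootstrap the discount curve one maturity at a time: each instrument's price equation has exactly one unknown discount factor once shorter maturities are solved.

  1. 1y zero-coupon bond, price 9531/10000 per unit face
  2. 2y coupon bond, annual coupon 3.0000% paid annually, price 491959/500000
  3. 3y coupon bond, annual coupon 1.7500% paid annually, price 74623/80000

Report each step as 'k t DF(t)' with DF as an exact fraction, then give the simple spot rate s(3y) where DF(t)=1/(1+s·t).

step 1 [1y] zero: DF = P = 9531/10000 ≈ 0.953100
step 2 [2y] bond c/1=3/100: DF=(491959/500000 − 3/100·(0.953100))/(1+3/100) = 371/400 ≈ 0.927500
step 3 [3y] bond c/1=7/400: DF=(74623/80000 − 7/400·(0.953100+0.927500))/(1+7/400) = 2211/2500 ≈ 0.884400

1 1 9531/10000
2 2 371/400
3 3 2211/2500
s(3y) = (1/(2211/2500) − 1)/(3) = 289/6633 ≈ 4.3570%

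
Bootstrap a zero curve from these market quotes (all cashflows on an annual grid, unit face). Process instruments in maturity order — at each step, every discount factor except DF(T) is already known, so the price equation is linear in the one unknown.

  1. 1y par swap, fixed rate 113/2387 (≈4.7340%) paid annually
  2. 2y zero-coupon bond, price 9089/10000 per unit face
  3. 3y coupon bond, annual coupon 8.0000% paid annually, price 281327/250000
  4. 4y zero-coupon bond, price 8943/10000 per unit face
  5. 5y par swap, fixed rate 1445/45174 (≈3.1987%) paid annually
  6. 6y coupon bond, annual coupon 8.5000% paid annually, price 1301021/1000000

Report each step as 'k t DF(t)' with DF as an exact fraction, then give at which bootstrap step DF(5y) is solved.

1 1 2387/2500
2 2 9089/10000
3 3 9039/10000
4 4 8943/10000
5 5 1711/2000
6 6 2113/2500
DF(5y) is solved at step 5

step 1 [1y] swap r/1=113/2387: DF=(1 − 113/2387·(0))/(1+113/2387) = 2387/2500 ≈ 0.954800
step 2 [2y] zero: DF = P = 9089/10000 ≈ 0.908900
step 3 [3y] bond c/1=2/25: DF=(281327/250000 − 2/25·(0.954800+0.908900))/(1+2/25) = 9039/10000 ≈ 0.903900
step 4 [4y] zero: DF = P = 8943/10000 ≈ 0.894300
step 5 [5y] swap r/1=1445/45174: DF=(1 − 1445/45174·(0.954800+0.908900+0.903900+0.894300))/(1+1445/45174) = 1711/2000 ≈ 0.855500
step 6 [6y] bond c/1=17/200: DF=(1301021/1000000 − 17/200·(0.954800+0.908900+0.903900+0.894300+0.855500))/(1+17/200) = 2113/2500 ≈ 0.845200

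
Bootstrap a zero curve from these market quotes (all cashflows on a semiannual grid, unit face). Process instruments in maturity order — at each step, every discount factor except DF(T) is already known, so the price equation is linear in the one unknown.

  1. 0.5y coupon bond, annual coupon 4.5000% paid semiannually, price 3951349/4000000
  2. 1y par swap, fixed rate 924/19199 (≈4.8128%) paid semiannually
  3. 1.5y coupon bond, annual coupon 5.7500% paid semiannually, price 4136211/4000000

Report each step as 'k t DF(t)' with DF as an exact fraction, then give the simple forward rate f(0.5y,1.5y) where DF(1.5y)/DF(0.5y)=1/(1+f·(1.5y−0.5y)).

step 1 [0.5y] bond c/2=9/400: DF=(3951349/4000000 − 9/400·(0))/(1+9/400) = 9661/10000 ≈ 0.966100
step 2 [1y] swap r/2=462/19199: DF=(1 − 462/19199·(0.966100))/(1+462/19199) = 4769/5000 ≈ 0.953800
step 3 [1.5y] bond c/2=23/800: DF=(4136211/4000000 − 23/800·(0.966100+0.953800))/(1+23/800) = 1903/2000 ≈ 0.951500

1 1/2 9661/10000
2 1 4769/5000
3 3/2 1903/2000
f(0.5y,1.5y) = ((9661/10000)/(1903/2000) − 1)/(1) = 146/9515 ≈ 1.5344%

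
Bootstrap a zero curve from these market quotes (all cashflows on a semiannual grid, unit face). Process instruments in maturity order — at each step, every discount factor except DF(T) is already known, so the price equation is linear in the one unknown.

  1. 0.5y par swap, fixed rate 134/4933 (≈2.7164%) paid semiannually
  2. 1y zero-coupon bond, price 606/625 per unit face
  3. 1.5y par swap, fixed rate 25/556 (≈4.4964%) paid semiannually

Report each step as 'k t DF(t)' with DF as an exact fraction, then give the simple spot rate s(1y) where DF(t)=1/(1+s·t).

step 1 [0.5y] swap r/2=67/4933: DF=(1 − 67/4933·(0))/(1+67/4933) = 4933/5000 ≈ 0.986600
step 2 [1y] zero: DF = P = 606/625 ≈ 0.969600
step 3 [1.5y] swap r/2=25/1112: DF=(1 − 25/1112·(0.986600+0.969600))/(1+25/1112) = 187/200 ≈ 0.935000

1 1/2 4933/5000
2 1 606/625
3 3/2 187/200
s(1y) = (1/(606/625) − 1)/(1) = 19/606 ≈ 3.1353%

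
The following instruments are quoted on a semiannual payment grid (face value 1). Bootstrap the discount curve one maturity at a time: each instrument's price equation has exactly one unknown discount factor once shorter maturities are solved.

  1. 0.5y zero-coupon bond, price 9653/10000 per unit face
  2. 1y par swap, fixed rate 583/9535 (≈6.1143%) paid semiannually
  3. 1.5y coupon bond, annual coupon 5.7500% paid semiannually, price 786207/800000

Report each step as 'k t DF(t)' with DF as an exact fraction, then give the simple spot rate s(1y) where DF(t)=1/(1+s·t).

1 1/2 9653/10000
2 1 9417/10000
3 3/2 451/500
s(1y) = (1/(9417/10000) − 1)/(1) = 583/9417 ≈ 6.1909%

step 1 [0.5y] zero: DF = P = 9653/10000 ≈ 0.965300
step 2 [1y] swap r/2=583/19070: DF=(1 − 583/19070·(0.965300))/(1+583/19070) = 9417/10000 ≈ 0.941700
step 3 [1.5y] bond c/2=23/800: DF=(786207/800000 − 23/800·(0.965300+0.941700))/(1+23/800) = 451/500 ≈ 0.902000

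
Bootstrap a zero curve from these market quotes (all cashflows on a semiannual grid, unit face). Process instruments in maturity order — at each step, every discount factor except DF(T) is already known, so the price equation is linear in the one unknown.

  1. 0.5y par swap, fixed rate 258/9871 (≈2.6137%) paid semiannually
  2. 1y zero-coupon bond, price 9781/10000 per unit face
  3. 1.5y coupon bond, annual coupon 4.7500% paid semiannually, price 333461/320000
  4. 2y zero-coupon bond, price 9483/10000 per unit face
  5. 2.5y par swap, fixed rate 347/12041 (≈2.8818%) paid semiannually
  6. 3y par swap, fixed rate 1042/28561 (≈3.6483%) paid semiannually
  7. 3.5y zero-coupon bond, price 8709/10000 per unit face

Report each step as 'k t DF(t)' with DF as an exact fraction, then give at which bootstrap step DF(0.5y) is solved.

1 1/2 9871/10000
2 1 9781/10000
3 3/2 9723/10000
4 2 9483/10000
5 5/2 4653/5000
6 3 4479/5000
7 7/2 8709/10000
DF(0.5y) is solved at step 1

step 1 [0.5y] swap r/2=129/9871: DF=(1 − 129/9871·(0))/(1+129/9871) = 9871/10000 ≈ 0.987100
step 2 [1y] zero: DF = P = 9781/10000 ≈ 0.978100
step 3 [1.5y] bond c/2=19/800: DF=(333461/320000 − 19/800·(0.987100+0.978100))/(1+19/800) = 9723/10000 ≈ 0.972300
step 4 [2y] zero: DF = P = 9483/10000 ≈ 0.948300
step 5 [2.5y] swap r/2=347/24082: DF=(1 − 347/24082·(0.987100+0.978100+0.972300+0.948300))/(1+347/24082) = 4653/5000 ≈ 0.930600
step 6 [3y] swap r/2=521/28561: DF=(1 − 521/28561·(0.987100+0.978100+0.972300+0.948300+0.930600))/(1+521/28561) = 4479/5000 ≈ 0.895800
step 7 [3.5y] zero: DF = P = 8709/10000 ≈ 0.870900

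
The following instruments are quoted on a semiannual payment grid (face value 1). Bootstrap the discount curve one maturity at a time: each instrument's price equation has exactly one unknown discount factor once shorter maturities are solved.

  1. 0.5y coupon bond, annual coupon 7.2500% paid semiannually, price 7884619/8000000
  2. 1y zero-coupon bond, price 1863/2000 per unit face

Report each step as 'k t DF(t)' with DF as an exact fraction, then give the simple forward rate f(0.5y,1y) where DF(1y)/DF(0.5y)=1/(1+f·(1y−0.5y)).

step 1 [0.5y] bond c/2=29/800: DF=(7884619/8000000 − 29/800·(0))/(1+29/800) = 9511/10000 ≈ 0.951100
step 2 [1y] zero: DF = P = 1863/2000 ≈ 0.931500

1 1/2 9511/10000
2 1 1863/2000
f(0.5y,1y) = ((9511/10000)/(1863/2000) − 1)/(1/2) = 392/9315 ≈ 4.2083%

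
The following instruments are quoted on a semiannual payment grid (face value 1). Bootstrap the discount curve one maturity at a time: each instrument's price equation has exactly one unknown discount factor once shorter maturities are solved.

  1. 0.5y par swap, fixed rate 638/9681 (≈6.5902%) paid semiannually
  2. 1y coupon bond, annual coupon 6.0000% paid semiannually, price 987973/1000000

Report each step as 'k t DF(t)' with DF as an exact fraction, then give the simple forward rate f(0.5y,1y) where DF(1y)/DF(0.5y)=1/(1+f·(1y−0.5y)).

1 1/2 9681/10000
2 1 931/1000
f(0.5y,1y) = ((9681/10000)/(931/1000) − 1)/(1/2) = 53/665 ≈ 7.9699%

step 1 [0.5y] swap r/2=319/9681: DF=(1 − 319/9681·(0))/(1+319/9681) = 9681/10000 ≈ 0.968100
step 2 [1y] bond c/2=3/100: DF=(987973/1000000 − 3/100·(0.968100))/(1+3/100) = 931/1000 ≈ 0.931000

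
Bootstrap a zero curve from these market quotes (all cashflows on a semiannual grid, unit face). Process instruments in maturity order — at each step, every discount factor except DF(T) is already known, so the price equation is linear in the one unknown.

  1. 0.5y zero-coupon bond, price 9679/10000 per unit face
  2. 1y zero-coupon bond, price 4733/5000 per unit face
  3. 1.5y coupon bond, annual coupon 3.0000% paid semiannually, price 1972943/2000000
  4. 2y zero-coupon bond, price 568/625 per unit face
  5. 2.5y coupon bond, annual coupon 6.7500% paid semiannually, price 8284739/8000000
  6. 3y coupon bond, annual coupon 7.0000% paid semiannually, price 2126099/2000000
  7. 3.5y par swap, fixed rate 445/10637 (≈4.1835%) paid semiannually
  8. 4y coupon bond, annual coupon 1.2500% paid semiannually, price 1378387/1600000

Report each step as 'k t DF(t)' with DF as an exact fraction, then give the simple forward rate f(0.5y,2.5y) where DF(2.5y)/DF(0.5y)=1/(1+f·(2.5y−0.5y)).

1 1/2 9679/10000
2 1 4733/5000
3 3/2 2359/2500
4 2 568/625
5 5/2 2197/2500
6 3 87/100
7 7/2 1733/2000
8 4 1633/2000
f(0.5y,2.5y) = ((9679/10000)/(2197/2500) − 1)/(2) = 891/17576 ≈ 5.0694%

step 1 [0.5y] zero: DF = P = 9679/10000 ≈ 0.967900
step 2 [1y] zero: DF = P = 4733/5000 ≈ 0.946600
step 3 [1.5y] bond c/2=3/200: DF=(1972943/2000000 − 3/200·(0.967900+0.946600))/(1+3/200) = 2359/2500 ≈ 0.943600
step 4 [2y] zero: DF = P = 568/625 ≈ 0.908800
step 5 [2.5y] bond c/2=27/800: DF=(8284739/8000000 − 27/800·(0.967900+0.946600+0.943600+0.908800))/(1+27/800) = 2197/2500 ≈ 0.878800
step 6 [3y] bond c/2=7/200: DF=(2126099/2000000 − 7/200·(0.967900+0.946600+0.943600+0.908800+0.878800))/(1+7/200) = 87/100 ≈ 0.870000
step 7 [3.5y] swap r/2=445/21274: DF=(1 − 445/21274·(0.967900+0.946600+0.943600+0.908800+0.878800+0.870000))/(1+445/21274) = 1733/2000 ≈ 0.866500
step 8 [4y] bond c/2=1/160: DF=(1378387/1600000 − 1/160·(0.967900+0.946600+0.943600+0.908800+0.878800+0.870000+0.866500))/(1+1/160) = 1633/2000 ≈ 0.816500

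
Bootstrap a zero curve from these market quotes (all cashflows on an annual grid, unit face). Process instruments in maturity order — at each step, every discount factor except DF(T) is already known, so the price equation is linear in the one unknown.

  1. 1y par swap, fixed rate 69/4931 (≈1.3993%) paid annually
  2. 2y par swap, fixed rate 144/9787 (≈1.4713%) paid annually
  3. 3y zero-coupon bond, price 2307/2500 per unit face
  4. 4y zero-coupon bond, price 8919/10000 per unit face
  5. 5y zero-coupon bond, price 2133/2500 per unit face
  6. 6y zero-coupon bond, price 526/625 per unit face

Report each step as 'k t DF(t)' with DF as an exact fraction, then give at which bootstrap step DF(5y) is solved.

step 1 [1y] swap r/1=69/4931: DF=(1 − 69/4931·(0))/(1+69/4931) = 4931/5000 ≈ 0.986200
step 2 [2y] swap r/1=144/9787: DF=(1 − 144/9787·(0.986200))/(1+144/9787) = 607/625 ≈ 0.971200
step 3 [3y] zero: DF = P = 2307/2500 ≈ 0.922800
step 4 [4y] zero: DF = P = 8919/10000 ≈ 0.891900
step 5 [5y] zero: DF = P = 2133/2500 ≈ 0.853200
step 6 [6y] zero: DF = P = 526/625 ≈ 0.841600

1 1 4931/5000
2 2 607/625
3 3 2307/2500
4 4 8919/10000
5 5 2133/2500
6 6 526/625
DF(5y) is solved at step 5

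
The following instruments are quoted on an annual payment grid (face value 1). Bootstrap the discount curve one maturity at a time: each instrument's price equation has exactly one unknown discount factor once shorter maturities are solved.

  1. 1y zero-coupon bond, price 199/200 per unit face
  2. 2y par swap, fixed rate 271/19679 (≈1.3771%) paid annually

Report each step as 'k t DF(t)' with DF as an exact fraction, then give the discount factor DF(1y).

step 1 [1y] zero: DF = P = 199/200 ≈ 0.995000
step 2 [2y] swap r/1=271/19679: DF=(1 − 271/19679·(0.995000))/(1+271/19679) = 9729/10000 ≈ 0.972900

1 1 199/200
2 2 9729/10000
DF(1y) = 199/200 ≈ 0.995000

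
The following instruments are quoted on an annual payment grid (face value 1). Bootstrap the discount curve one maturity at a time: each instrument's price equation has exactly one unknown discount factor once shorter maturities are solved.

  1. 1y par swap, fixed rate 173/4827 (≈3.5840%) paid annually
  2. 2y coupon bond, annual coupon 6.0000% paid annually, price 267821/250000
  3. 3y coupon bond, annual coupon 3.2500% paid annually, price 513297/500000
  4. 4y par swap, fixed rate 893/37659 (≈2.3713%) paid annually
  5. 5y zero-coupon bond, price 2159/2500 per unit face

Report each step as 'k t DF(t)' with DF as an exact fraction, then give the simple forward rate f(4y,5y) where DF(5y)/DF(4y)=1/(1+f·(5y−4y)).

1 1 4827/5000
2 2 239/250
3 3 4669/5000
4 4 9107/10000
5 5 2159/2500
f(4y,5y) = ((9107/10000)/(2159/2500) − 1)/(1) = 471/8636 ≈ 5.4539%

step 1 [1y] swap r/1=173/4827: DF=(1 − 173/4827·(0))/(1+173/4827) = 4827/5000 ≈ 0.965400
step 2 [2y] bond c/1=3/50: DF=(267821/250000 − 3/50·(0.965400))/(1+3/50) = 239/250 ≈ 0.956000
step 3 [3y] bond c/1=13/400: DF=(513297/500000 − 13/400·(0.965400+0.956000))/(1+13/400) = 4669/5000 ≈ 0.933800
step 4 [4y] swap r/1=893/37659: DF=(1 − 893/37659·(0.965400+0.956000+0.933800))/(1+893/37659) = 9107/10000 ≈ 0.910700
step 5 [5y] zero: DF = P = 2159/2500 ≈ 0.863600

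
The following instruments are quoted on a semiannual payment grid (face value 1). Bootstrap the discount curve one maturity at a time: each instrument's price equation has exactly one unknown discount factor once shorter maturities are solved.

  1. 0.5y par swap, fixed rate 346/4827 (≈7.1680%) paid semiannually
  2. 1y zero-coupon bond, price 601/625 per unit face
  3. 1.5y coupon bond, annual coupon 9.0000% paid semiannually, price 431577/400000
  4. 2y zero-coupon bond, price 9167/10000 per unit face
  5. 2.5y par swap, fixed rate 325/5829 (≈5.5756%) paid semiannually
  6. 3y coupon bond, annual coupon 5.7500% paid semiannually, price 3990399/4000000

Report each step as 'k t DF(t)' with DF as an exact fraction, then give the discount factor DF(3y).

step 1 [0.5y] swap r/2=173/4827: DF=(1 − 173/4827·(0))/(1+173/4827) = 4827/5000 ≈ 0.965400
step 2 [1y] zero: DF = P = 601/625 ≈ 0.961600
step 3 [1.5y] bond c/2=9/200: DF=(431577/400000 − 9/200·(0.965400+0.961600))/(1+9/200) = 1899/2000 ≈ 0.949500
step 4 [2y] zero: DF = P = 9167/10000 ≈ 0.916700
step 5 [2.5y] swap r/2=325/11658: DF=(1 − 325/11658·(0.965400+0.961600+0.949500+0.916700))/(1+325/11658) = 87/100 ≈ 0.870000
step 6 [3y] bond c/2=23/800: DF=(3990399/4000000 − 23/800·(0.965400+0.961600+0.949500+0.916700+0.870000))/(1+23/800) = 4197/5000 ≈ 0.839400

1 1/2 4827/5000
2 1 601/625
3 3/2 1899/2000
4 2 9167/10000
5 5/2 87/100
6 3 4197/5000
DF(3y) = 4197/5000 ≈ 0.839400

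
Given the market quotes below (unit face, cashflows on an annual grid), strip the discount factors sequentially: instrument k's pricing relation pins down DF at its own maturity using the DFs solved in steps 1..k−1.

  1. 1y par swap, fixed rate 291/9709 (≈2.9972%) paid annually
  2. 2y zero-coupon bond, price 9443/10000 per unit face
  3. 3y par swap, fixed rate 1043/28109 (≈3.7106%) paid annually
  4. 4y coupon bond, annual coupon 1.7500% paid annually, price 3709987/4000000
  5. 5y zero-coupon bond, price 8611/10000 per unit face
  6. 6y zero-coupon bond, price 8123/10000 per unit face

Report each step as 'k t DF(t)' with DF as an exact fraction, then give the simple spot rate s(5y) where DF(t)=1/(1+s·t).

step 1 [1y] swap r/1=291/9709: DF=(1 − 291/9709·(0))/(1+291/9709) = 9709/10000 ≈ 0.970900
step 2 [2y] zero: DF = P = 9443/10000 ≈ 0.944300
step 3 [3y] swap r/1=1043/28109: DF=(1 − 1043/28109·(0.970900+0.944300))/(1+1043/28109) = 8957/10000 ≈ 0.895700
step 4 [4y] bond c/1=7/400: DF=(3709987/4000000 − 7/400·(0.970900+0.944300+0.895700))/(1+7/400) = 1079/1250 ≈ 0.863200
step 5 [5y] zero: DF = P = 8611/10000 ≈ 0.861100
step 6 [6y] zero: DF = P = 8123/10000 ≈ 0.812300

1 1 9709/10000
2 2 9443/10000
3 3 8957/10000
4 4 1079/1250
5 5 8611/10000
6 6 8123/10000
s(5y) = (1/(8611/10000) − 1)/(5) = 1389/43055 ≈ 3.2261%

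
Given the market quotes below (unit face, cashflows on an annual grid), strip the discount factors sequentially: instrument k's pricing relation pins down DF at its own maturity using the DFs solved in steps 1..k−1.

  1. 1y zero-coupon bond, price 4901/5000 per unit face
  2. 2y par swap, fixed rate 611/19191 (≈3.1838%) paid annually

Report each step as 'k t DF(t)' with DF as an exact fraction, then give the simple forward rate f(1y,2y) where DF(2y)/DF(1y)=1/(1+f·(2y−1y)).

1 1 4901/5000
2 2 9389/10000
f(1y,2y) = ((4901/5000)/(9389/10000) − 1)/(1) = 413/9389 ≈ 4.3988%

step 1 [1y] zero: DF = P = 4901/5000 ≈ 0.980200
step 2 [2y] swap r/1=611/19191: DF=(1 − 611/19191·(0.980200))/(1+611/19191) = 9389/10000 ≈ 0.938900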